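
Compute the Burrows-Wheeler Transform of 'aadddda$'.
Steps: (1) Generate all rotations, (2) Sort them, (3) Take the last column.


Rotations (sorted):
  0: $aadddda -> last char: a
  1: a$aadddd -> last char: d
  2: aadddda$ -> last char: $
  3: adddda$a -> last char: a
  4: da$aaddd -> last char: d
  5: dda$aadd -> last char: d
  6: ddda$aad -> last char: d
  7: dddda$aa -> last char: a


BWT = ad$addda


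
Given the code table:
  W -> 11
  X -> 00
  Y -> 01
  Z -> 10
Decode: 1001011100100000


Decoding:
10 -> Z
01 -> Y
01 -> Y
11 -> W
00 -> X
10 -> Z
00 -> X
00 -> X


Result: ZYYWXZXX


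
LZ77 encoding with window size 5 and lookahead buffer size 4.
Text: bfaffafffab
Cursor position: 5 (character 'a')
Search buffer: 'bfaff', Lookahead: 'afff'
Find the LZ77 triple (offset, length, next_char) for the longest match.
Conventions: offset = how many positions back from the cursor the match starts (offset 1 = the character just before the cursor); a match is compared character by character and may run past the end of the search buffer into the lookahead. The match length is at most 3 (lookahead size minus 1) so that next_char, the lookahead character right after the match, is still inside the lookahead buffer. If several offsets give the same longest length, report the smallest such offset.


Try each offset into the search buffer:
  offset=1 (pos 4, char 'f'): match length 0
  offset=2 (pos 3, char 'f'): match length 0
  offset=3 (pos 2, char 'a'): match length 3
  offset=4 (pos 1, char 'f'): match length 0
  offset=5 (pos 0, char 'b'): match length 0
Longest match has length 3 at offset 3.
next_char = character at position 5 + 3 = 8 -> 'f'

Best match: offset=3, length=3 (matching 'aff' starting at position 2)
LZ77 triple: (3, 3, 'f')


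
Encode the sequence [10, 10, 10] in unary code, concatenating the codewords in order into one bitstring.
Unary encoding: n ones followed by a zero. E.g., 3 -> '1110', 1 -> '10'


Encode each number as n ones followed by a terminating 0:
  10 -> 11111111110 (11 bits)
  10 -> 11111111110 (11 bits)
  10 -> 11111111110 (11 bits)
Total length = 11 + 11 + 11 = 33 bits.

Unary([10, 10, 10]) = 111111111101111111111011111111110 (33 bits)


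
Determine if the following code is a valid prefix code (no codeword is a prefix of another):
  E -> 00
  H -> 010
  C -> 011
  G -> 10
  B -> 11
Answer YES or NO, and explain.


Checking each pair (does one codeword prefix another?):
  E='00' vs H='010': no prefix
  E='00' vs C='011': no prefix
  E='00' vs G='10': no prefix
  E='00' vs B='11': no prefix
  H='010' vs E='00': no prefix
  H='010' vs C='011': no prefix
  H='010' vs G='10': no prefix
  H='010' vs B='11': no prefix
  C='011' vs E='00': no prefix
  C='011' vs H='010': no prefix
  C='011' vs G='10': no prefix
  C='011' vs B='11': no prefix
  G='10' vs E='00': no prefix
  G='10' vs H='010': no prefix
  G='10' vs C='011': no prefix
  G='10' vs B='11': no prefix
  B='11' vs E='00': no prefix
  B='11' vs H='010': no prefix
  B='11' vs C='011': no prefix
  B='11' vs G='10': no prefix
No violation found over all pairs.

YES -- this is a valid prefix code. No codeword is a prefix of any other codeword.


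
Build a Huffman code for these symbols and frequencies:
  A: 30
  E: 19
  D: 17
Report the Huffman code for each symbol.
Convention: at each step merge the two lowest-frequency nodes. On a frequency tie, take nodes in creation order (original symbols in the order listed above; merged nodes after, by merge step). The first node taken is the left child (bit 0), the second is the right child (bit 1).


Huffman tree construction:
Step 1: Merge D(17) + E(19) = 36
Step 2: Merge A(30) + (D+E)(36) = 66
Read each symbol's code off the tree from the root (left child = 0, right child = 1).

Codes:
  A: 0 (length 1)
  E: 11 (length 2)
  D: 10 (length 2)
Average code length: 102/66 = 1.5455 bits/symbol


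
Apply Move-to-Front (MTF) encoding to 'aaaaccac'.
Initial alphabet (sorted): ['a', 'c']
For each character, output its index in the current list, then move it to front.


MTF encoding:
'a': index 0 in ['a', 'c'] -> ['a', 'c']
'a': index 0 in ['a', 'c'] -> ['a', 'c']
'a': index 0 in ['a', 'c'] -> ['a', 'c']
'a': index 0 in ['a', 'c'] -> ['a', 'c']
'c': index 1 in ['a', 'c'] -> ['c', 'a']
'c': index 0 in ['c', 'a'] -> ['c', 'a']
'a': index 1 in ['c', 'a'] -> ['a', 'c']
'c': index 1 in ['a', 'c'] -> ['c', 'a']


Output: [0, 0, 0, 0, 1, 0, 1, 1]


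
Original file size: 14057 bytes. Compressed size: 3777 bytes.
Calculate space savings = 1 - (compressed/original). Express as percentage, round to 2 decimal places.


ratio = compressed/original = 3777/14057 = 0.268692
savings = 1 - ratio = 1 - 0.268692 = 0.731308
as a percentage: 0.731308 * 100 = 73.13%

Space savings = 1 - 3777/14057 = 73.13%


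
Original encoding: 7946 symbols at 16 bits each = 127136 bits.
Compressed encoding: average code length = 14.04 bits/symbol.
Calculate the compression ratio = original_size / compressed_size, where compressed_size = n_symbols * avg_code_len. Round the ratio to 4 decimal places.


original_size = n_symbols * orig_bits = 7946 * 16 = 127136 bits
compressed_size = n_symbols * avg_code_len = 7946 * 14.04 = 111561.84 bits
ratio = original_size / compressed_size = 127136 / 111561.84 = 1.1396

Compression ratio = 1.1396


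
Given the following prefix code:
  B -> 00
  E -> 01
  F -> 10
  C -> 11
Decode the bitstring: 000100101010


Decoding step by step:
Bits 00 -> B
Bits 01 -> E
Bits 00 -> B
Bits 10 -> F
Bits 10 -> F
Bits 10 -> F


Decoded message: BEBFFF


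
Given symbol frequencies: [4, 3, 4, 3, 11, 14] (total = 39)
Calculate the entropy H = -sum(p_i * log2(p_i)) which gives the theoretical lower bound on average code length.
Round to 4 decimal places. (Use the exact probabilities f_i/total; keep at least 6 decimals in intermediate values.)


Per-symbol terms -p_i * log2(p_i) with p_i = f_i/39:
  p = 4/39 = 0.102564: log2(p) = -3.285402, -p*log2(p) = 0.336964
  p = 3/39 = 0.076923: log2(p) = -3.700440, -p*log2(p) = 0.284649
  p = 4/39 = 0.102564: log2(p) = -3.285402, -p*log2(p) = 0.336964
  p = 3/39 = 0.076923: log2(p) = -3.700440, -p*log2(p) = 0.284649
  p = 11/39 = 0.282051: log2(p) = -1.825971, -p*log2(p) = 0.515017
  p = 14/39 = 0.358974: log2(p) = -1.478047, -p*log2(p) = 0.530581
H = 0.336964 + 0.284649 + 0.336964 + 0.284649 + 0.515017 + 0.530581 = 2.288824

H = 2.2888 bits/symbol


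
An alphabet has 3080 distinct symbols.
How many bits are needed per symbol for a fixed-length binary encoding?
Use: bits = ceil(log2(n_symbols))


log2(3080) = 11.5887
Bracket: 2^11 = 2048 < 3080 <= 2^12 = 4096
So ceil(log2(3080)) = 12

bits = ceil(log2(3080)) = ceil(11.5887) = 12 bits


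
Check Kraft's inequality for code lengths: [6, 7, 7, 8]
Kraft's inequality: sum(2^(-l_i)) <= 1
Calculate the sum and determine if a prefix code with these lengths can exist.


Sum = 2^(-6) + 2^(-7) + 2^(-7) + 2^(-8)
    = 0.015625 + 0.0078125 + 0.0078125 + 0.00390625
    = 9/256 = 0.03515625
Since 0.03515625 <= 1, Kraft's inequality IS satisfied.
A prefix code with these lengths CAN exist.

Kraft sum = 0.03515625. Satisfied.


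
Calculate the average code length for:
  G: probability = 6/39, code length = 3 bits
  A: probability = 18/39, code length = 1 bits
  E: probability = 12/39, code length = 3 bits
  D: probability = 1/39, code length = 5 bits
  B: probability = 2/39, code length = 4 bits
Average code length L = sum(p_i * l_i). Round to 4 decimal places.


Weighted contributions p_i * l_i:
  G: (6/39) * 3 = 18/39
  A: (18/39) * 1 = 18/39
  E: (12/39) * 3 = 36/39
  D: (1/39) * 5 = 5/39
  B: (2/39) * 4 = 8/39
Sum = (18 + 18 + 36 + 5 + 8)/39 = 85/39

L = 85/39 = 2.1795 bits/symbol


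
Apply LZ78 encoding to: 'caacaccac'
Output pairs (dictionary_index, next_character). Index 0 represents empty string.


LZ78 encoding steps:
Dictionary: {0: ''}
Step 1: w='' (idx 0), next='c' -> output (0, 'c'), add 'c' as idx 1
Step 2: w='' (idx 0), next='a' -> output (0, 'a'), add 'a' as idx 2
Step 3: w='a' (idx 2), next='c' -> output (2, 'c'), add 'ac' as idx 3
Step 4: w='ac' (idx 3), next='c' -> output (3, 'c'), add 'acc' as idx 4
Step 5: w='ac' (idx 3), end of input -> output (3, '')


Encoded: [(0, 'c'), (0, 'a'), (2, 'c'), (3, 'c'), (3, '')]


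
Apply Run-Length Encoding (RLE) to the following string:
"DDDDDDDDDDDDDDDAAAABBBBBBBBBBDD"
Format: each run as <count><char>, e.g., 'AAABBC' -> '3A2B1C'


Scanning runs left to right:
  i=0: run of 'D' x 15 -> '15D'
  i=15: run of 'A' x 4 -> '4A'
  i=19: run of 'B' x 10 -> '10B'
  i=29: run of 'D' x 2 -> '2D'

RLE = 15D4A10B2D


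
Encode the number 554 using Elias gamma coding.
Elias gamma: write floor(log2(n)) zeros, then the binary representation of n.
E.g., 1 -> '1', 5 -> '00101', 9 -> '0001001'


num_bits = floor(log2(554)) + 1 = 10
leading_zeros = num_bits - 1 = 9
binary(554) = 1000101010

Elias gamma(554) = '000000000' + '1000101010' = 0000000001000101010 (19 bits)


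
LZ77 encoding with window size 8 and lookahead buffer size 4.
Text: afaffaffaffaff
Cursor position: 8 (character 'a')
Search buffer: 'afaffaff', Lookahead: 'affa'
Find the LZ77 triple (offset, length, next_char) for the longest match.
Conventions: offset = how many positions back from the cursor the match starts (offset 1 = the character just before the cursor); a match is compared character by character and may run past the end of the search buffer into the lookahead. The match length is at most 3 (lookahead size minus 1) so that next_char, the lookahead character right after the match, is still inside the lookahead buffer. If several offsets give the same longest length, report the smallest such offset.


Try each offset into the search buffer:
  offset=1 (pos 7, char 'f'): match length 0
  offset=2 (pos 6, char 'f'): match length 0
  offset=3 (pos 5, char 'a'): match length 3
  offset=4 (pos 4, char 'f'): match length 0
  offset=5 (pos 3, char 'f'): match length 0
  offset=6 (pos 2, char 'a'): match length 3
  offset=7 (pos 1, char 'f'): match length 0
  offset=8 (pos 0, char 'a'): match length 2
Longest match has length 3, found at offsets 3, 6; take the smallest, offset 3.
next_char = character at position 8 + 3 = 11 -> 'a'

Best match: offset=3, length=3 (matching 'aff' starting at position 5)
LZ77 triple: (3, 3, 'a')


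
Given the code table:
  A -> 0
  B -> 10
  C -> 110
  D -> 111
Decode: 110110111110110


Decoding:
110 -> C
110 -> C
111 -> D
110 -> C
110 -> C


Result: CCDCC


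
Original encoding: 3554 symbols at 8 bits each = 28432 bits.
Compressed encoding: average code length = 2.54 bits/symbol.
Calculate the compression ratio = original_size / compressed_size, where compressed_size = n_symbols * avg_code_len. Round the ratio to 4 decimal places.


original_size = n_symbols * orig_bits = 3554 * 8 = 28432 bits
compressed_size = n_symbols * avg_code_len = 3554 * 2.54 = 9027.16 bits
ratio = original_size / compressed_size = 28432 / 9027.16 = 3.1496

Compression ratio = 3.1496


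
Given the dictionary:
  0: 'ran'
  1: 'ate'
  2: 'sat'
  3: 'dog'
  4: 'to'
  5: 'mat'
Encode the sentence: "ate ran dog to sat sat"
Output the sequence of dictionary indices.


Look up each word in the dictionary:
  'ate' -> 1
  'ran' -> 0
  'dog' -> 3
  'to' -> 4
  'sat' -> 2
  'sat' -> 2

Encoded: [1, 0, 3, 4, 2, 2]


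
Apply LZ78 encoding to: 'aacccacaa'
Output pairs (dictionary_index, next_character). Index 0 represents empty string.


LZ78 encoding steps:
Dictionary: {0: ''}
Step 1: w='' (idx 0), next='a' -> output (0, 'a'), add 'a' as idx 1
Step 2: w='a' (idx 1), next='c' -> output (1, 'c'), add 'ac' as idx 2
Step 3: w='' (idx 0), next='c' -> output (0, 'c'), add 'c' as idx 3
Step 4: w='c' (idx 3), next='a' -> output (3, 'a'), add 'ca' as idx 4
Step 5: w='ca' (idx 4), next='a' -> output (4, 'a'), add 'caa' as idx 5


Encoded: [(0, 'a'), (1, 'c'), (0, 'c'), (3, 'a'), (4, 'a')]


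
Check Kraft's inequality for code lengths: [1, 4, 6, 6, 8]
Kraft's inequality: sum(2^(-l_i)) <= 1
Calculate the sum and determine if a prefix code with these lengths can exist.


Sum = 2^(-1) + 2^(-4) + 2^(-6) + 2^(-6) + 2^(-8)
    = 0.5 + 0.0625 + 0.015625 + 0.015625 + 0.00390625
    = 153/256 = 0.59765625
Since 0.59765625 <= 1, Kraft's inequality IS satisfied.
A prefix code with these lengths CAN exist.

Kraft sum = 0.59765625. Satisfied.


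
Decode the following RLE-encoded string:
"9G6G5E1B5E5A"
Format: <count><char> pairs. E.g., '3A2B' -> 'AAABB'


Expanding each <count><char> pair:
  9G -> 'GGGGGGGGG'
  6G -> 'GGGGGG'
  5E -> 'EEEEE'
  1B -> 'B'
  5E -> 'EEEEE'
  5A -> 'AAAAA'

Decoded = GGGGGGGGGGGGGGGEEEEEBEEEEEAAAAA


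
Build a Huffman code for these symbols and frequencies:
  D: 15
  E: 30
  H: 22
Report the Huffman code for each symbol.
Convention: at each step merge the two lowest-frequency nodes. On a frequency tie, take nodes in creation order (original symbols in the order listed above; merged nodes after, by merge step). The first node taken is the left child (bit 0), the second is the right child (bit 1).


Huffman tree construction:
Step 1: Merge D(15) + H(22) = 37
Step 2: Merge E(30) + (D+H)(37) = 67
Read each symbol's code off the tree from the root (left child = 0, right child = 1).

Codes:
  D: 10 (length 2)
  E: 0 (length 1)
  H: 11 (length 2)
Average code length: 104/67 = 1.5522 bits/symbol


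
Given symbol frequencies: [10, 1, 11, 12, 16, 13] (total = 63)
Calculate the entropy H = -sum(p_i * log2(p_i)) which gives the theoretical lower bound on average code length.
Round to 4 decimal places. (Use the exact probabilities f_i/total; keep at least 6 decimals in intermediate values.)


Per-symbol terms -p_i * log2(p_i) with p_i = f_i/63:
  p = 10/63 = 0.158730: log2(p) = -2.655352, -p*log2(p) = 0.421484
  p = 1/63 = 0.015873: log2(p) = -5.977280, -p*log2(p) = 0.094877
  p = 11/63 = 0.174603: log2(p) = -2.517848, -p*log2(p) = 0.439624
  p = 12/63 = 0.190476: log2(p) = -2.392317, -p*log2(p) = 0.455680
  p = 16/63 = 0.253968: log2(p) = -1.977280, -p*log2(p) = 0.502166
  p = 13/63 = 0.206349: log2(p) = -2.276840, -p*log2(p) = 0.469824
H = 0.421484 + 0.094877 + 0.439624 + 0.455680 + 0.502166 + 0.469824 = 2.383655

H = 2.3837 bits/symbol


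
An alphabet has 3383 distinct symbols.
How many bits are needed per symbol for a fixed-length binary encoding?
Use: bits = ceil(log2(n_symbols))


log2(3383) = 11.7241
Bracket: 2^11 = 2048 < 3383 <= 2^12 = 4096
So ceil(log2(3383)) = 12

bits = ceil(log2(3383)) = ceil(11.7241) = 12 bits


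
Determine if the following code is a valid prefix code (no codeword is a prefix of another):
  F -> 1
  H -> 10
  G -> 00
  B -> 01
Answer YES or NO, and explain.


Checking each pair (does one codeword prefix another?):
  F='1' vs H='10': prefix -- VIOLATION

NO -- this is NOT a valid prefix code. F (1) is a prefix of H (10).


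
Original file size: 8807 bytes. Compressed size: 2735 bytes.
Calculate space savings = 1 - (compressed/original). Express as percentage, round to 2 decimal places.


ratio = compressed/original = 2735/8807 = 0.310548
savings = 1 - ratio = 1 - 0.310548 = 0.689452
as a percentage: 0.689452 * 100 = 68.95%

Space savings = 1 - 2735/8807 = 68.95%


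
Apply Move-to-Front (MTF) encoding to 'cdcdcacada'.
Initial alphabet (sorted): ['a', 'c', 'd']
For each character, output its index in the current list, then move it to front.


MTF encoding:
'c': index 1 in ['a', 'c', 'd'] -> ['c', 'a', 'd']
'd': index 2 in ['c', 'a', 'd'] -> ['d', 'c', 'a']
'c': index 1 in ['d', 'c', 'a'] -> ['c', 'd', 'a']
'd': index 1 in ['c', 'd', 'a'] -> ['d', 'c', 'a']
'c': index 1 in ['d', 'c', 'a'] -> ['c', 'd', 'a']
'a': index 2 in ['c', 'd', 'a'] -> ['a', 'c', 'd']
'c': index 1 in ['a', 'c', 'd'] -> ['c', 'a', 'd']
'a': index 1 in ['c', 'a', 'd'] -> ['a', 'c', 'd']
'd': index 2 in ['a', 'c', 'd'] -> ['d', 'a', 'c']
'a': index 1 in ['d', 'a', 'c'] -> ['a', 'd', 'c']


Output: [1, 2, 1, 1, 1, 2, 1, 1, 2, 1]


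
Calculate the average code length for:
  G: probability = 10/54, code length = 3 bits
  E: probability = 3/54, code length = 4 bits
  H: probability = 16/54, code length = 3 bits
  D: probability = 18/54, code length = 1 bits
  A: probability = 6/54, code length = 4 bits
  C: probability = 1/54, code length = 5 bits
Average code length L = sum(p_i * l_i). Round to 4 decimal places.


Weighted contributions p_i * l_i:
  G: (10/54) * 3 = 30/54
  E: (3/54) * 4 = 12/54
  H: (16/54) * 3 = 48/54
  D: (18/54) * 1 = 18/54
  A: (6/54) * 4 = 24/54
  C: (1/54) * 5 = 5/54
Sum = (30 + 12 + 48 + 18 + 24 + 5)/54 = 137/54

L = 137/54 = 2.5370 bits/symbol


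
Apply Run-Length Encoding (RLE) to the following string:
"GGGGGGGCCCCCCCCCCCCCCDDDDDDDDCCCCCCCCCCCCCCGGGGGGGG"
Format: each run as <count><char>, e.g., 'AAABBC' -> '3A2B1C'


Scanning runs left to right:
  i=0: run of 'G' x 7 -> '7G'
  i=7: run of 'C' x 14 -> '14C'
  i=21: run of 'D' x 8 -> '8D'
  i=29: run of 'C' x 14 -> '14C'
  i=43: run of 'G' x 8 -> '8G'

RLE = 7G14C8D14C8G


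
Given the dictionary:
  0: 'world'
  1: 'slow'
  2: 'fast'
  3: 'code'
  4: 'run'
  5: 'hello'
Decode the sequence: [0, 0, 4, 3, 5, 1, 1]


Look up each index in the dictionary:
  0 -> 'world'
  0 -> 'world'
  4 -> 'run'
  3 -> 'code'
  5 -> 'hello'
  1 -> 'slow'
  1 -> 'slow'

Decoded: "world world run code hello slow slow"


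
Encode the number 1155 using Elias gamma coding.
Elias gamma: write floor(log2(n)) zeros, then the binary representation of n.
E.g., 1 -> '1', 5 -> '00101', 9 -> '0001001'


num_bits = floor(log2(1155)) + 1 = 11
leading_zeros = num_bits - 1 = 10
binary(1155) = 10010000011

Elias gamma(1155) = '0000000000' + '10010000011' = 000000000010010000011 (21 bits)


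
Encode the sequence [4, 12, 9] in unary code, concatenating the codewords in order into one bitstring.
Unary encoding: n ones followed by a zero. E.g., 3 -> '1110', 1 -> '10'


Encode each number as n ones followed by a terminating 0:
  4 -> 11110 (5 bits)
  12 -> 1111111111110 (13 bits)
  9 -> 1111111110 (10 bits)
Total length = 5 + 13 + 10 = 28 bits.

Unary([4, 12, 9]) = 1111011111111111101111111110 (28 bits)


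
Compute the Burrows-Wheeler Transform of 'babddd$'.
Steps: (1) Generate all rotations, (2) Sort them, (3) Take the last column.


Rotations (sorted):
  0: $babddd -> last char: d
  1: abddd$b -> last char: b
  2: babddd$ -> last char: $
  3: bddd$ba -> last char: a
  4: d$babdd -> last char: d
  5: dd$babd -> last char: d
  6: ddd$bab -> last char: b


BWT = db$addb


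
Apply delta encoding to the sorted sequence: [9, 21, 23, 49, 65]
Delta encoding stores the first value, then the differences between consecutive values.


First value: 9
Deltas:
  21 - 9 = 12
  23 - 21 = 2
  49 - 23 = 26
  65 - 49 = 16


Delta encoded: [9, 12, 2, 26, 16]


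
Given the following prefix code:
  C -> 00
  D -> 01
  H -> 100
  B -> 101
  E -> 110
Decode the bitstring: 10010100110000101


Decoding step by step:
Bits 100 -> H
Bits 101 -> B
Bits 00 -> C
Bits 110 -> E
Bits 00 -> C
Bits 01 -> D
Bits 01 -> D


Decoded message: HBCECDD


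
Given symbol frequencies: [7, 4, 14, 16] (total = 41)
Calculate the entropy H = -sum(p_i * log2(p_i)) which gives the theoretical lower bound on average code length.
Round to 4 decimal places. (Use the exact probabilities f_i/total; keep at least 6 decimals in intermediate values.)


Per-symbol terms -p_i * log2(p_i) with p_i = f_i/41:
  p = 7/41 = 0.170732: log2(p) = -2.550197, -p*log2(p) = 0.435400
  p = 4/41 = 0.097561: log2(p) = -3.357552, -p*log2(p) = 0.327566
  p = 14/41 = 0.341463: log2(p) = -1.550197, -p*log2(p) = 0.529336
  p = 16/41 = 0.390244: log2(p) = -1.357552, -p*log2(p) = 0.529776
H = 0.435400 + 0.327566 + 0.529336 + 0.529776 = 1.822078

H = 1.8221 bits/symbol


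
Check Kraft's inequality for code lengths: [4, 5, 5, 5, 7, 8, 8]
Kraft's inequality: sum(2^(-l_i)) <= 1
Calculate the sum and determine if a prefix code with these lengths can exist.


Sum = 2^(-4) + 2^(-5) + 2^(-5) + 2^(-5) + 2^(-7) + 2^(-8) + 2^(-8)
    = 0.0625 + 0.03125 + 0.03125 + 0.03125 + 0.0078125 + 0.00390625 + 0.00390625
    = 44/256 = 0.171875
Since 0.171875 <= 1, Kraft's inequality IS satisfied.
A prefix code with these lengths CAN exist.

Kraft sum = 0.171875. Satisfied.


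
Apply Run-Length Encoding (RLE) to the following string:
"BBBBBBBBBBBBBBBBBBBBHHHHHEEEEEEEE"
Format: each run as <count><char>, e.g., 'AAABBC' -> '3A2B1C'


Scanning runs left to right:
  i=0: run of 'B' x 20 -> '20B'
  i=20: run of 'H' x 5 -> '5H'
  i=25: run of 'E' x 8 -> '8E'

RLE = 20B5H8E


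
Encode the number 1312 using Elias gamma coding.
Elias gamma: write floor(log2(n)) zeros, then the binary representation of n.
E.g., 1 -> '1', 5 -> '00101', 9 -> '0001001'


num_bits = floor(log2(1312)) + 1 = 11
leading_zeros = num_bits - 1 = 10
binary(1312) = 10100100000

Elias gamma(1312) = '0000000000' + '10100100000' = 000000000010100100000 (21 bits)


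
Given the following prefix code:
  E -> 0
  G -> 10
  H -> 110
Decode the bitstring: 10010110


Decoding step by step:
Bits 10 -> G
Bits 0 -> E
Bits 10 -> G
Bits 110 -> H


Decoded message: GEGH


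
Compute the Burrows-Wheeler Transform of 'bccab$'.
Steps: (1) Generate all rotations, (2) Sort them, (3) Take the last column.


Rotations (sorted):
  0: $bccab -> last char: b
  1: ab$bcc -> last char: c
  2: b$bcca -> last char: a
  3: bccab$ -> last char: $
  4: cab$bc -> last char: c
  5: ccab$b -> last char: b


BWT = bca$cb


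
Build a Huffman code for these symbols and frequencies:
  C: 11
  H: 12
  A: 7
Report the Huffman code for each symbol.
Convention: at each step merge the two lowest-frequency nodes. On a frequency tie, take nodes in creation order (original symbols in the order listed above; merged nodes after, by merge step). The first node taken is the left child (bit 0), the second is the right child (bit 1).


Huffman tree construction:
Step 1: Merge A(7) + C(11) = 18
Step 2: Merge H(12) + (A+C)(18) = 30
Read each symbol's code off the tree from the root (left child = 0, right child = 1).

Codes:
  C: 11 (length 2)
  H: 0 (length 1)
  A: 10 (length 2)
Average code length: 48/30 = 1.6000 bits/symbol


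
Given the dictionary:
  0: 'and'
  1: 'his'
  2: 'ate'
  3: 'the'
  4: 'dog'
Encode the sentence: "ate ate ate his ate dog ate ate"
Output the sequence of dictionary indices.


Look up each word in the dictionary:
  'ate' -> 2
  'ate' -> 2
  'ate' -> 2
  'his' -> 1
  'ate' -> 2
  'dog' -> 4
  'ate' -> 2
  'ate' -> 2

Encoded: [2, 2, 2, 1, 2, 4, 2, 2]


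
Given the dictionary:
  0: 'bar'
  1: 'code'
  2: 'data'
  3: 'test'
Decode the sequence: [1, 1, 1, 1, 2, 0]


Look up each index in the dictionary:
  1 -> 'code'
  1 -> 'code'
  1 -> 'code'
  1 -> 'code'
  2 -> 'data'
  0 -> 'bar'

Decoded: "code code code code data bar"


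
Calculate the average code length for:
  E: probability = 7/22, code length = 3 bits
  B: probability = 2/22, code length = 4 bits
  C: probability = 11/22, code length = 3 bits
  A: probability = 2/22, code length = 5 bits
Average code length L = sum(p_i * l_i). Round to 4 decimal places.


Weighted contributions p_i * l_i:
  E: (7/22) * 3 = 21/22
  B: (2/22) * 4 = 8/22
  C: (11/22) * 3 = 33/22
  A: (2/22) * 5 = 10/22
Sum = (21 + 8 + 33 + 10)/22 = 72/22

L = 72/22 = 3.2727 bits/symbol


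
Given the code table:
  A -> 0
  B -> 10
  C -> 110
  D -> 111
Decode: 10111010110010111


Decoding:
10 -> B
111 -> D
0 -> A
10 -> B
110 -> C
0 -> A
10 -> B
111 -> D


Result: BDABCABD


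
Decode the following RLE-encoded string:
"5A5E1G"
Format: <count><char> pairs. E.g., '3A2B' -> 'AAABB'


Expanding each <count><char> pair:
  5A -> 'AAAAA'
  5E -> 'EEEEE'
  1G -> 'G'

Decoded = AAAAAEEEEEG


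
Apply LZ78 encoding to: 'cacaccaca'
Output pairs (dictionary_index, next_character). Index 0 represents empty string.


LZ78 encoding steps:
Dictionary: {0: ''}
Step 1: w='' (idx 0), next='c' -> output (0, 'c'), add 'c' as idx 1
Step 2: w='' (idx 0), next='a' -> output (0, 'a'), add 'a' as idx 2
Step 3: w='c' (idx 1), next='a' -> output (1, 'a'), add 'ca' as idx 3
Step 4: w='c' (idx 1), next='c' -> output (1, 'c'), add 'cc' as idx 4
Step 5: w='a' (idx 2), next='c' -> output (2, 'c'), add 'ac' as idx 5
Step 6: w='a' (idx 2), end of input -> output (2, '')


Encoded: [(0, 'c'), (0, 'a'), (1, 'a'), (1, 'c'), (2, 'c'), (2, '')]


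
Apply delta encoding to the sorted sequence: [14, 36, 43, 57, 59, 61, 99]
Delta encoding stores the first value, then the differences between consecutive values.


First value: 14
Deltas:
  36 - 14 = 22
  43 - 36 = 7
  57 - 43 = 14
  59 - 57 = 2
  61 - 59 = 2
  99 - 61 = 38


Delta encoded: [14, 22, 7, 14, 2, 2, 38]


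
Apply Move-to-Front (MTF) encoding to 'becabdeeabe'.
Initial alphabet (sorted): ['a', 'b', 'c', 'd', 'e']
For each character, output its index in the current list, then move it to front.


MTF encoding:
'b': index 1 in ['a', 'b', 'c', 'd', 'e'] -> ['b', 'a', 'c', 'd', 'e']
'e': index 4 in ['b', 'a', 'c', 'd', 'e'] -> ['e', 'b', 'a', 'c', 'd']
'c': index 3 in ['e', 'b', 'a', 'c', 'd'] -> ['c', 'e', 'b', 'a', 'd']
'a': index 3 in ['c', 'e', 'b', 'a', 'd'] -> ['a', 'c', 'e', 'b', 'd']
'b': index 3 in ['a', 'c', 'e', 'b', 'd'] -> ['b', 'a', 'c', 'e', 'd']
'd': index 4 in ['b', 'a', 'c', 'e', 'd'] -> ['d', 'b', 'a', 'c', 'e']
'e': index 4 in ['d', 'b', 'a', 'c', 'e'] -> ['e', 'd', 'b', 'a', 'c']
'e': index 0 in ['e', 'd', 'b', 'a', 'c'] -> ['e', 'd', 'b', 'a', 'c']
'a': index 3 in ['e', 'd', 'b', 'a', 'c'] -> ['a', 'e', 'd', 'b', 'c']
'b': index 3 in ['a', 'e', 'd', 'b', 'c'] -> ['b', 'a', 'e', 'd', 'c']
'e': index 2 in ['b', 'a', 'e', 'd', 'c'] -> ['e', 'b', 'a', 'd', 'c']


Output: [1, 4, 3, 3, 3, 4, 4, 0, 3, 3, 2]


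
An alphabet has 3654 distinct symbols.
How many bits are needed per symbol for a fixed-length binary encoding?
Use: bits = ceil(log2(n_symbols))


log2(3654) = 11.8353
Bracket: 2^11 = 2048 < 3654 <= 2^12 = 4096
So ceil(log2(3654)) = 12

bits = ceil(log2(3654)) = ceil(11.8353) = 12 bits


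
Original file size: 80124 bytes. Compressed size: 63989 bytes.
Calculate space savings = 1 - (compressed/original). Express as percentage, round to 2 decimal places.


ratio = compressed/original = 63989/80124 = 0.798625
savings = 1 - ratio = 1 - 0.798625 = 0.201375
as a percentage: 0.201375 * 100 = 20.14%

Space savings = 1 - 63989/80124 = 20.14%


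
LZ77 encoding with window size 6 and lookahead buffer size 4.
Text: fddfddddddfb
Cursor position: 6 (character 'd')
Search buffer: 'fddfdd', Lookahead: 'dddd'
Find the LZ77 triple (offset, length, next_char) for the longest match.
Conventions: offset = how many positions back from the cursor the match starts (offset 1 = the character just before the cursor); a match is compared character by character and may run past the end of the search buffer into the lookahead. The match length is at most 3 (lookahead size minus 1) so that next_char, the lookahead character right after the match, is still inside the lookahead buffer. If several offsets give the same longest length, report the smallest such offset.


Try each offset into the search buffer:
  offset=1 (pos 5, char 'd'): match length 3
  offset=2 (pos 4, char 'd'): match length 3
  offset=3 (pos 3, char 'f'): match length 0
  offset=4 (pos 2, char 'd'): match length 1
  offset=5 (pos 1, char 'd'): match length 2
  offset=6 (pos 0, char 'f'): match length 0
Longest match has length 3, found at offsets 1, 2; take the smallest, offset 1.
next_char = character at position 6 + 3 = 9 -> 'd'

Best match: offset=1, length=3 (matching 'ddd' starting at position 5)
LZ77 triple: (1, 3, 'd')


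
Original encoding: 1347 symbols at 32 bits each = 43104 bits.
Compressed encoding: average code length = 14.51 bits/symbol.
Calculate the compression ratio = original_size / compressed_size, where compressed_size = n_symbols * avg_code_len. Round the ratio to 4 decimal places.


original_size = n_symbols * orig_bits = 1347 * 32 = 43104 bits
compressed_size = n_symbols * avg_code_len = 1347 * 14.51 = 19544.97 bits
ratio = original_size / compressed_size = 43104 / 19544.97 = 2.2054

Compression ratio = 2.2054


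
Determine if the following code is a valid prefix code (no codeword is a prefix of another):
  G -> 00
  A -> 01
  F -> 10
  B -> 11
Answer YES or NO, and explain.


Checking each pair (does one codeword prefix another?):
  G='00' vs A='01': no prefix
  G='00' vs F='10': no prefix
  G='00' vs B='11': no prefix
  A='01' vs G='00': no prefix
  A='01' vs F='10': no prefix
  A='01' vs B='11': no prefix
  F='10' vs G='00': no prefix
  F='10' vs A='01': no prefix
  F='10' vs B='11': no prefix
  B='11' vs G='00': no prefix
  B='11' vs A='01': no prefix
  B='11' vs F='10': no prefix
No violation found over all pairs.

YES -- this is a valid prefix code. No codeword is a prefix of any other codeword.


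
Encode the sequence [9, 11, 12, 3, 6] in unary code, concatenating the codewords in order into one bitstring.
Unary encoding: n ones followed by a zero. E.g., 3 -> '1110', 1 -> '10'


Encode each number as n ones followed by a terminating 0:
  9 -> 1111111110 (10 bits)
  11 -> 111111111110 (12 bits)
  12 -> 1111111111110 (13 bits)
  3 -> 1110 (4 bits)
  6 -> 1111110 (7 bits)
Total length = 10 + 12 + 13 + 4 + 7 = 46 bits.

Unary([9, 11, 12, 3, 6]) = 1111111110111111111110111111111111011101111110 (46 bits)


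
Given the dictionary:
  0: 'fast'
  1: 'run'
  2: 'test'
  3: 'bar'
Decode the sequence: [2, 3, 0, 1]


Look up each index in the dictionary:
  2 -> 'test'
  3 -> 'bar'
  0 -> 'fast'
  1 -> 'run'

Decoded: "test bar fast run"


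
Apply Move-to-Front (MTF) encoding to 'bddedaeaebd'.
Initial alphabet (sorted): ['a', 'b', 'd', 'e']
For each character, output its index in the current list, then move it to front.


MTF encoding:
'b': index 1 in ['a', 'b', 'd', 'e'] -> ['b', 'a', 'd', 'e']
'd': index 2 in ['b', 'a', 'd', 'e'] -> ['d', 'b', 'a', 'e']
'd': index 0 in ['d', 'b', 'a', 'e'] -> ['d', 'b', 'a', 'e']
'e': index 3 in ['d', 'b', 'a', 'e'] -> ['e', 'd', 'b', 'a']
'd': index 1 in ['e', 'd', 'b', 'a'] -> ['d', 'e', 'b', 'a']
'a': index 3 in ['d', 'e', 'b', 'a'] -> ['a', 'd', 'e', 'b']
'e': index 2 in ['a', 'd', 'e', 'b'] -> ['e', 'a', 'd', 'b']
'a': index 1 in ['e', 'a', 'd', 'b'] -> ['a', 'e', 'd', 'b']
'e': index 1 in ['a', 'e', 'd', 'b'] -> ['e', 'a', 'd', 'b']
'b': index 3 in ['e', 'a', 'd', 'b'] -> ['b', 'e', 'a', 'd']
'd': index 3 in ['b', 'e', 'a', 'd'] -> ['d', 'b', 'e', 'a']


Output: [1, 2, 0, 3, 1, 3, 2, 1, 1, 3, 3]


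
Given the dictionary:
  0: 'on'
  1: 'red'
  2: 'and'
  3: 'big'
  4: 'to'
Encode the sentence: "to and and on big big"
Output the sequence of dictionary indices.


Look up each word in the dictionary:
  'to' -> 4
  'and' -> 2
  'and' -> 2
  'on' -> 0
  'big' -> 3
  'big' -> 3

Encoded: [4, 2, 2, 0, 3, 3]


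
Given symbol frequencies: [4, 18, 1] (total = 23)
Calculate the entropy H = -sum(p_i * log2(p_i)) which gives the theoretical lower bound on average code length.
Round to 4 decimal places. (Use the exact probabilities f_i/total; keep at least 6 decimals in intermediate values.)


Per-symbol terms -p_i * log2(p_i) with p_i = f_i/23:
  p = 4/23 = 0.173913: log2(p) = -2.523562, -p*log2(p) = 0.438880
  p = 18/23 = 0.782609: log2(p) = -0.353637, -p*log2(p) = 0.276759
  p = 1/23 = 0.043478: log2(p) = -4.523562, -p*log2(p) = 0.196677
H = 0.438880 + 0.276759 + 0.196677 = 0.912316

H = 0.9123 bits/symbol


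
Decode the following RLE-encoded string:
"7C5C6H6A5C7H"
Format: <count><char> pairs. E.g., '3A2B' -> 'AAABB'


Expanding each <count><char> pair:
  7C -> 'CCCCCCC'
  5C -> 'CCCCC'
  6H -> 'HHHHHH'
  6A -> 'AAAAAA'
  5C -> 'CCCCC'
  7H -> 'HHHHHHH'

Decoded = CCCCCCCCCCCCHHHHHHAAAAAACCCCCHHHHHHH


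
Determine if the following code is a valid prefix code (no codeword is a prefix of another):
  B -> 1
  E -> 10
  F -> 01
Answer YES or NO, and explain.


Checking each pair (does one codeword prefix another?):
  B='1' vs E='10': prefix -- VIOLATION

NO -- this is NOT a valid prefix code. B (1) is a prefix of E (10).


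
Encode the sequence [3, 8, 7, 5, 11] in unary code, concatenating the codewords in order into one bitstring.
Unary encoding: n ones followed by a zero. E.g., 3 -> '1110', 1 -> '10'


Encode each number as n ones followed by a terminating 0:
  3 -> 1110 (4 bits)
  8 -> 111111110 (9 bits)
  7 -> 11111110 (8 bits)
  5 -> 111110 (6 bits)
  11 -> 111111111110 (12 bits)
Total length = 4 + 9 + 8 + 6 + 12 = 39 bits.

Unary([3, 8, 7, 5, 11]) = 111011111111011111110111110111111111110 (39 bits)


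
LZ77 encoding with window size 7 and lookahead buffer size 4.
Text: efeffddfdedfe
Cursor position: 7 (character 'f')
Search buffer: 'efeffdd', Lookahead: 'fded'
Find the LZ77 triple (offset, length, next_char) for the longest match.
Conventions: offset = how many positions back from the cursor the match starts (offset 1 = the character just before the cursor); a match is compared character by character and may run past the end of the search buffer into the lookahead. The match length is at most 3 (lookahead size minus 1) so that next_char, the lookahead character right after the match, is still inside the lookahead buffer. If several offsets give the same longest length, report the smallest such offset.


Try each offset into the search buffer:
  offset=1 (pos 6, char 'd'): match length 0
  offset=2 (pos 5, char 'd'): match length 0
  offset=3 (pos 4, char 'f'): match length 2
  offset=4 (pos 3, char 'f'): match length 1
  offset=5 (pos 2, char 'e'): match length 0
  offset=6 (pos 1, char 'f'): match length 1
  offset=7 (pos 0, char 'e'): match length 0
Longest match has length 2 at offset 3.
next_char = character at position 7 + 2 = 9 -> 'e'

Best match: offset=3, length=2 (matching 'fd' starting at position 4)
LZ77 triple: (3, 2, 'e')


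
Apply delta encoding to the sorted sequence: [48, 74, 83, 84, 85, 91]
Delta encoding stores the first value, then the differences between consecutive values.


First value: 48
Deltas:
  74 - 48 = 26
  83 - 74 = 9
  84 - 83 = 1
  85 - 84 = 1
  91 - 85 = 6


Delta encoded: [48, 26, 9, 1, 1, 6]


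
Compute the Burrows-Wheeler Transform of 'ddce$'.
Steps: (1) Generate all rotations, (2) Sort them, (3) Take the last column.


Rotations (sorted):
  0: $ddce -> last char: e
  1: ce$dd -> last char: d
  2: dce$d -> last char: d
  3: ddce$ -> last char: $
  4: e$ddc -> last char: c


BWT = edd$c


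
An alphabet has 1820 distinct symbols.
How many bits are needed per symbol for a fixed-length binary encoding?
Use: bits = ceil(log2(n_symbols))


log2(1820) = 10.8297
Bracket: 2^10 = 1024 < 1820 <= 2^11 = 2048
So ceil(log2(1820)) = 11

bits = ceil(log2(1820)) = ceil(10.8297) = 11 bits


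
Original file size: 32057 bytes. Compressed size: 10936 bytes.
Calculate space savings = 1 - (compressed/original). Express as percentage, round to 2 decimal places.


ratio = compressed/original = 10936/32057 = 0.341142
savings = 1 - ratio = 1 - 0.341142 = 0.658858
as a percentage: 0.658858 * 100 = 65.89%

Space savings = 1 - 10936/32057 = 65.89%


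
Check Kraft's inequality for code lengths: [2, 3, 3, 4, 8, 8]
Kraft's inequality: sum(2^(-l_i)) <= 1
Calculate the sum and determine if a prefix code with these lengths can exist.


Sum = 2^(-2) + 2^(-3) + 2^(-3) + 2^(-4) + 2^(-8) + 2^(-8)
    = 0.25 + 0.125 + 0.125 + 0.0625 + 0.00390625 + 0.00390625
    = 146/256 = 0.5703125
Since 0.5703125 <= 1, Kraft's inequality IS satisfied.
A prefix code with these lengths CAN exist.

Kraft sum = 0.5703125. Satisfied.


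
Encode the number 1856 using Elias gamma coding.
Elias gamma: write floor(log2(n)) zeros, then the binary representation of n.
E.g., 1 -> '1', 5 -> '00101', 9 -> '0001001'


num_bits = floor(log2(1856)) + 1 = 11
leading_zeros = num_bits - 1 = 10
binary(1856) = 11101000000

Elias gamma(1856) = '0000000000' + '11101000000' = 000000000011101000000 (21 bits)


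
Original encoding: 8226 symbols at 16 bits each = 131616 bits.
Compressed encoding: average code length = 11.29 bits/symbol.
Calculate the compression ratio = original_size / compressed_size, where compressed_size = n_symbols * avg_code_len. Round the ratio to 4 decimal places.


original_size = n_symbols * orig_bits = 8226 * 16 = 131616 bits
compressed_size = n_symbols * avg_code_len = 8226 * 11.29 = 92871.54 bits
ratio = original_size / compressed_size = 131616 / 92871.54 = 1.4172

Compression ratio = 1.4172


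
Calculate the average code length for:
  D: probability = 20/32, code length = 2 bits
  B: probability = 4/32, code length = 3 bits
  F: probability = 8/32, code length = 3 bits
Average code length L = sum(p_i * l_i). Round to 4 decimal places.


Weighted contributions p_i * l_i:
  D: (20/32) * 2 = 40/32
  B: (4/32) * 3 = 12/32
  F: (8/32) * 3 = 24/32
Sum = (40 + 12 + 24)/32 = 76/32

L = 76/32 = 2.3750 bits/symbol


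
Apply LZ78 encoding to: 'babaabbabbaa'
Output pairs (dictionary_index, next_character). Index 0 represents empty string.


LZ78 encoding steps:
Dictionary: {0: ''}
Step 1: w='' (idx 0), next='b' -> output (0, 'b'), add 'b' as idx 1
Step 2: w='' (idx 0), next='a' -> output (0, 'a'), add 'a' as idx 2
Step 3: w='b' (idx 1), next='a' -> output (1, 'a'), add 'ba' as idx 3
Step 4: w='a' (idx 2), next='b' -> output (2, 'b'), add 'ab' as idx 4
Step 5: w='ba' (idx 3), next='b' -> output (3, 'b'), add 'bab' as idx 5
Step 6: w='ba' (idx 3), next='a' -> output (3, 'a'), add 'baa' as idx 6


Encoded: [(0, 'b'), (0, 'a'), (1, 'a'), (2, 'b'), (3, 'b'), (3, 'a')]


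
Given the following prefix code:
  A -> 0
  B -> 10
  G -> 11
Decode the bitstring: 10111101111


Decoding step by step:
Bits 10 -> B
Bits 11 -> G
Bits 11 -> G
Bits 0 -> A
Bits 11 -> G
Bits 11 -> G


Decoded message: BGGAGG


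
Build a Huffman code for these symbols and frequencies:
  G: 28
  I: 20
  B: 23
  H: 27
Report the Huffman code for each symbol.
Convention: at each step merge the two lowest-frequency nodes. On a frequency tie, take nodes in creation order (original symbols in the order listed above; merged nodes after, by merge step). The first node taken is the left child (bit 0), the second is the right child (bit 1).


Huffman tree construction:
Step 1: Merge I(20) + B(23) = 43
Step 2: Merge H(27) + G(28) = 55
Step 3: Merge (I+B)(43) + (H+G)(55) = 98
Read each symbol's code off the tree from the root (left child = 0, right child = 1).

Codes:
  G: 11 (length 2)
  I: 00 (length 2)
  B: 01 (length 2)
  H: 10 (length 2)
Average code length: 196/98 = 2.0000 bits/symbol


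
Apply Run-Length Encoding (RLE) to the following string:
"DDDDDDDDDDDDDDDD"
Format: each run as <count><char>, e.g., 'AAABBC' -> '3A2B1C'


Scanning runs left to right:
  i=0: run of 'D' x 16 -> '16D'

RLE = 16D


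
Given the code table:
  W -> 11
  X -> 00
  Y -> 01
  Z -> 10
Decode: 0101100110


Decoding:
01 -> Y
01 -> Y
10 -> Z
01 -> Y
10 -> Z


Result: YYZYZ


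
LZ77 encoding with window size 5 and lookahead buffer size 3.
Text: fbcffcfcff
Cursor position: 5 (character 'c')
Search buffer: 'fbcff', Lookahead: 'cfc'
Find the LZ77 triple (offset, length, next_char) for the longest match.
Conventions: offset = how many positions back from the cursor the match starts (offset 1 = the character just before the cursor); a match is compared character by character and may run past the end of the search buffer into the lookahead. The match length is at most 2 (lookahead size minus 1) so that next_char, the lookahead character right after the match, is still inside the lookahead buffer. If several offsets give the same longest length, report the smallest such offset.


Try each offset into the search buffer:
  offset=1 (pos 4, char 'f'): match length 0
  offset=2 (pos 3, char 'f'): match length 0
  offset=3 (pos 2, char 'c'): match length 2
  offset=4 (pos 1, char 'b'): match length 0
  offset=5 (pos 0, char 'f'): match length 0
Longest match has length 2 at offset 3.
next_char = character at position 5 + 2 = 7 -> 'c'

Best match: offset=3, length=2 (matching 'cf' starting at position 2)
LZ77 triple: (3, 2, 'c')


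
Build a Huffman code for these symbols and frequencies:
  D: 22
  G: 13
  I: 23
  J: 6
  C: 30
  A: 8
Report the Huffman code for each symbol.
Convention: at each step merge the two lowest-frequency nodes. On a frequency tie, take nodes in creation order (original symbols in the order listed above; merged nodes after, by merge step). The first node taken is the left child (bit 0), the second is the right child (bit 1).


Huffman tree construction:
Step 1: Merge J(6) + A(8) = 14
Step 2: Merge G(13) + (J+A)(14) = 27
Step 3: Merge D(22) + I(23) = 45
Step 4: Merge (G+(J+A))(27) + C(30) = 57
Step 5: Merge (D+I)(45) + ((G+(J+A))+C)(57) = 102
Read each symbol's code off the tree from the root (left child = 0, right child = 1).

Codes:
  D: 00 (length 2)
  G: 100 (length 3)
  I: 01 (length 2)
  J: 1010 (length 4)
  C: 11 (length 2)
  A: 1011 (length 4)
Average code length: 245/102 = 2.4020 bits/symbol
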